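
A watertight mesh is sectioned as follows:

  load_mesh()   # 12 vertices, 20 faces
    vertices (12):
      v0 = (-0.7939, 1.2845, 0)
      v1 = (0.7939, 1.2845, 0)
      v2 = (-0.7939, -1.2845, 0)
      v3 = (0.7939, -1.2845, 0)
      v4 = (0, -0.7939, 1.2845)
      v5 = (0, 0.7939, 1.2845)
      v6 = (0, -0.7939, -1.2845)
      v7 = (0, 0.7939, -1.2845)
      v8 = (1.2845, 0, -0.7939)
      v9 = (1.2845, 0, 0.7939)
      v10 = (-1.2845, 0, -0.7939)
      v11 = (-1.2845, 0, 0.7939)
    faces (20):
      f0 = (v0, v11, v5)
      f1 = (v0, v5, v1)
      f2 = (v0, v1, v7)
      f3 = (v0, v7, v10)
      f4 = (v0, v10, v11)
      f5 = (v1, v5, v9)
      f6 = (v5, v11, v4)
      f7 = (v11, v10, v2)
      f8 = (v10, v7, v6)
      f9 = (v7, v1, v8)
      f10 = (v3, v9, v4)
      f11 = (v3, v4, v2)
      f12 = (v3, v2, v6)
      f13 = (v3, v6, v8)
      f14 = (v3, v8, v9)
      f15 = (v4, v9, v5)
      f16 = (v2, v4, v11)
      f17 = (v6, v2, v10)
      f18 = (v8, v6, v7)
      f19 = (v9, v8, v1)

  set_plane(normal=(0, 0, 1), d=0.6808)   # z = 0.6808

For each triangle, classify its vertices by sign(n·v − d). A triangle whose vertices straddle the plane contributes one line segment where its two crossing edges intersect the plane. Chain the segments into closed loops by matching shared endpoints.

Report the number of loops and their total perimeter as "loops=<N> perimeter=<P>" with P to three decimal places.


Straddling triangles (10 of 20):
  (v0,v11,v5) [-++] → (-1.21461, 0.182991, 0.6808)–(-0.373124, 1.02448, 0.6808)  len=1.1900
  (v0,v5,v1) [-+-] → (-0.373124, 1.02448, 0.6808)–(0.373124, 1.02448, 0.6808)  len=0.7462
  (v0,v10,v11) [--+] → (-1.2845, 0, 0.6808)–(-1.21461, 0.182991, 0.6808)  len=0.1959
  (v1,v5,v9) [-++] → (0.373124, 1.02448, 0.6808)–(1.21461, 0.182991, 0.6808)  len=1.1900
  (v11,v10,v2) [+--] → (-1.2845, 0, 0.6808)–(-1.21461, -0.182991, 0.6808)  len=0.1959
  (v3,v9,v4) [-++] → (1.21461, -0.182991, 0.6808)–(0.373124, -1.02448, 0.6808)  len=1.1900
  (v3,v4,v2) [-+-] → (0.373124, -1.02448, 0.6808)–(-0.373124, -1.02448, 0.6808)  len=0.7462
  (v3,v8,v9) [--+] → (1.2845, 0, 0.6808)–(1.21461, -0.182991, 0.6808)  len=0.1959
  (v2,v4,v11) [-++] → (-0.373124, -1.02448, 0.6808)–(-1.21461, -0.182991, 0.6808)  len=1.1900
  (v9,v8,v1) [+--] → (1.2845, 0, 0.6808)–(1.21461, 0.182991, 0.6808)  len=0.1959

Chained into 1 loop(s):
  loop 1: 10 segments, perimeter = 7.0362
Total perimeter = 7.036

loops=1 perimeter=7.036


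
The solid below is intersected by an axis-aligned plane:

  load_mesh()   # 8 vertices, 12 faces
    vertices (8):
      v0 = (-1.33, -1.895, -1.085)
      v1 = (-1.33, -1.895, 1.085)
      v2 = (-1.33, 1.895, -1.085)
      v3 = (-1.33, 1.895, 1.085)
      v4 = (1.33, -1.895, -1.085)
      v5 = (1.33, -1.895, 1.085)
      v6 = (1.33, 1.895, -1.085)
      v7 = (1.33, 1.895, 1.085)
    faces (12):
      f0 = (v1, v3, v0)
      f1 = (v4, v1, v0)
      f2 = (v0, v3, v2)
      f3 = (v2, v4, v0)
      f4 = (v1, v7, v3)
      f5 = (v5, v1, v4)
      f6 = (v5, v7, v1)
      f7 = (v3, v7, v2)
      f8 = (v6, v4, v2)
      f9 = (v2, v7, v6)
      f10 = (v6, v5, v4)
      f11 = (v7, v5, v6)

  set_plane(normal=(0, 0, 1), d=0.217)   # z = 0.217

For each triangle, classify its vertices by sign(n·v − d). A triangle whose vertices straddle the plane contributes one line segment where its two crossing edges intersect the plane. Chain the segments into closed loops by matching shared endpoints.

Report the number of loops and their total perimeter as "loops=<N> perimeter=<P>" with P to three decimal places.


Straddling triangles (8 of 12):
  (v1,v3,v0) [++-] → (-1.33, 0.379, 0.217)–(-1.33, -1.895, 0.217)  len=2.2740
  (v4,v1,v0) [-+-] → (-0.266, -1.895, 0.217)–(-1.33, -1.895, 0.217)  len=1.0640
  (v0,v3,v2) [-+-] → (-1.33, 0.379, 0.217)–(-1.33, 1.895, 0.217)  len=1.5160
  (v5,v1,v4) [++-] → (-0.266, -1.895, 0.217)–(1.33, -1.895, 0.217)  len=1.5960
  (v3,v7,v2) [++-] → (0.266, 1.895, 0.217)–(-1.33, 1.895, 0.217)  len=1.5960
  (v2,v7,v6) [-+-] → (0.266, 1.895, 0.217)–(1.33, 1.895, 0.217)  len=1.0640
  (v6,v5,v4) [-+-] → (1.33, -0.379, 0.217)–(1.33, -1.895, 0.217)  len=1.5160
  (v7,v5,v6) [++-] → (1.33, -0.379, 0.217)–(1.33, 1.895, 0.217)  len=2.2740

Chained into 1 loop(s):
  loop 1: 8 segments, perimeter = 12.9000
Total perimeter = 12.900

loops=1 perimeter=12.900


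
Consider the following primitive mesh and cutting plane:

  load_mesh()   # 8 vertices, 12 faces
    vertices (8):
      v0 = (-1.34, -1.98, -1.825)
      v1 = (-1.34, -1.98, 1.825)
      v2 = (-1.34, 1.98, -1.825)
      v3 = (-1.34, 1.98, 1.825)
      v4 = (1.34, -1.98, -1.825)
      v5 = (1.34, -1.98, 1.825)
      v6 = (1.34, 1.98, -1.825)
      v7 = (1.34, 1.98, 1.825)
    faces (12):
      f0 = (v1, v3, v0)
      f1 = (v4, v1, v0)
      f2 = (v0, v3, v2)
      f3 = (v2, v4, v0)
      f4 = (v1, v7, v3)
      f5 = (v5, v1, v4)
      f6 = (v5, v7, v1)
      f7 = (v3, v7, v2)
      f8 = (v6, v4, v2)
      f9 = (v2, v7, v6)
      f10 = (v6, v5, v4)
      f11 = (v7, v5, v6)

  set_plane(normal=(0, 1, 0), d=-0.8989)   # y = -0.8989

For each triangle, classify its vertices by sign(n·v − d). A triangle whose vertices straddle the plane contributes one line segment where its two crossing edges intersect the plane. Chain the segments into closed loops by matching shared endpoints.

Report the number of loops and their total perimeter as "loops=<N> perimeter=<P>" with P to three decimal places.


Straddling triangles (8 of 12):
  (v1,v3,v0) [-+-] → (-1.34, -0.8989, 1.825)–(-1.34, -0.8989, -0.828532)  len=2.6535
  (v0,v3,v2) [-++] → (-1.34, -0.8989, -0.828532)–(-1.34, -0.8989, -1.825)  len=0.9965
  (v2,v4,v0) [+--] → (0.608346, -0.8989, -1.825)–(-1.34, -0.8989, -1.825)  len=1.9483
  (v1,v7,v3) [-++] → (-0.608346, -0.8989, 1.825)–(-1.34, -0.8989, 1.825)  len=0.7317
  (v5,v7,v1) [-+-] → (1.34, -0.8989, 1.825)–(-0.608346, -0.8989, 1.825)  len=1.9483
  (v6,v4,v2) [+-+] → (1.34, -0.8989, -1.825)–(0.608346, -0.8989, -1.825)  len=0.7317
  (v6,v5,v4) [+--] → (1.34, -0.8989, 0.828532)–(1.34, -0.8989, -1.825)  len=2.6535
  (v7,v5,v6) [+-+] → (1.34, -0.8989, 1.825)–(1.34, -0.8989, 0.828532)  len=0.9965

Chained into 1 loop(s):
  loop 1: 8 segments, perimeter = 12.6600
Total perimeter = 12.660

loops=1 perimeter=12.660


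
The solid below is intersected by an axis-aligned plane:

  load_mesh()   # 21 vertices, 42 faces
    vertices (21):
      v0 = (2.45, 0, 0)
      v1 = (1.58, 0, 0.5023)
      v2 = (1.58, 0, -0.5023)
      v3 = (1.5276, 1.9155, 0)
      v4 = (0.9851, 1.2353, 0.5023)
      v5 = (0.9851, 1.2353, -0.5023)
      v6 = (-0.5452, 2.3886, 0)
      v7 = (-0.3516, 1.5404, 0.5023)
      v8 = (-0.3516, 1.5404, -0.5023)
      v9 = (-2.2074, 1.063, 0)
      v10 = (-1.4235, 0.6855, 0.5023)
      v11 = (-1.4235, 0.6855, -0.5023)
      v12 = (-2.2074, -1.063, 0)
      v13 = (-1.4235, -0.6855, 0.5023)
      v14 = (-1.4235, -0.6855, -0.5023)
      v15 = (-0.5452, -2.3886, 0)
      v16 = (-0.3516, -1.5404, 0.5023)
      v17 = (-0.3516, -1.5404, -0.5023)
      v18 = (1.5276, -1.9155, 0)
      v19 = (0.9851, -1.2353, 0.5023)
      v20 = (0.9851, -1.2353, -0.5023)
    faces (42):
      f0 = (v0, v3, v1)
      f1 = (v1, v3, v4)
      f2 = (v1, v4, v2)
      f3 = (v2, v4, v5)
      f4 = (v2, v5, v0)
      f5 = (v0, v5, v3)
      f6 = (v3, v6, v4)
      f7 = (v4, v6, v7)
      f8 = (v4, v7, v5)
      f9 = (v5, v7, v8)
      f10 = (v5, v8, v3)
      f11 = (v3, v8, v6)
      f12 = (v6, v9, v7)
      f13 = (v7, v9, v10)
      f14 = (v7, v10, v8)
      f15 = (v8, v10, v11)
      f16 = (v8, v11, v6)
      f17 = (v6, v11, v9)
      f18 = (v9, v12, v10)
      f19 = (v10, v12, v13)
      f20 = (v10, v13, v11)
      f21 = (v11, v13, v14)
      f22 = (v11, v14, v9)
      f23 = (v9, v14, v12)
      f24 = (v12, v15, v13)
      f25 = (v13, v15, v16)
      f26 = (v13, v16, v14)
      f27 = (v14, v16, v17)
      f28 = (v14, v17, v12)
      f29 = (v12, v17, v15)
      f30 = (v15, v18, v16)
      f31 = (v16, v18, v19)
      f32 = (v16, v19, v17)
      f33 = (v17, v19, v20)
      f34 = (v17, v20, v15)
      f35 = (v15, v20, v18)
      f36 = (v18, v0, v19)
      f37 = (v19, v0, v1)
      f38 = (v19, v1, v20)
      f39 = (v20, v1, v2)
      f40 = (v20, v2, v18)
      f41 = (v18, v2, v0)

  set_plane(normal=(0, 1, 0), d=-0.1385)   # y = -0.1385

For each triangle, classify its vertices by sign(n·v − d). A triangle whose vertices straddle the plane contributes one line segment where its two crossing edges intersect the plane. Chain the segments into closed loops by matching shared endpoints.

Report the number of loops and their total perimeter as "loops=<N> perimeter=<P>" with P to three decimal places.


loops=2 perimeter=5.880

Straddling triangles (12 of 42):
  (v9,v12,v10) [+-+] → (-2.2074, -0.1385, 0)–(-1.79292, -0.1385, 0.265586)  len=0.4923
  (v10,v12,v13) [+--] → (-1.79292, -0.1385, 0.265586)–(-1.4235, -0.1385, 0.5023)  len=0.4388
  (v10,v13,v11) [+-+] → (-1.4235, -0.1385, 0.5023)–(-1.4235, -0.1385, 0.101486)  len=0.4008
  (v11,v13,v14) [+--] → (-1.4235, -0.1385, 0.101486)–(-1.4235, -0.1385, -0.5023)  len=0.6038
  (v11,v14,v9) [+-+] → (-1.4235, -0.1385, -0.5023)–(-1.66873, -0.1385, -0.345161)  len=0.2913
  (v9,v14,v12) [+--] → (-1.66873, -0.1385, -0.345161)–(-2.2074, -0.1385, 0)  len=0.6398
  (v18,v0,v19) [-+-] → (2.38331, -0.1385, 0)–(2.28576, -0.1385, 0.0563171)  len=0.1126
  (v19,v0,v1) [-++] → (2.28576, -0.1385, 0.0563171)–(1.5133, -0.1385, 0.5023)  len=0.8920
  (v19,v1,v20) [-+-] → (1.5133, -0.1385, 0.5023)–(1.5133, -0.1385, 0.389666)  len=0.1126
  (v20,v1,v2) [-++] → (1.5133, -0.1385, 0.389666)–(1.5133, -0.1385, -0.5023)  len=0.8920
  (v20,v2,v18) [-+-] → (1.5133, -0.1385, -0.5023)–(1.57621, -0.1385, -0.465981)  len=0.0726
  (v18,v2,v0) [-++] → (1.57621, -0.1385, -0.465981)–(2.38331, -0.1385, 0)  len=0.9320

Chained into 2 loop(s):
  loop 1: 6 segments, perimeter = 2.8666
  loop 2: 6 segments, perimeter = 3.0138
Total perimeter = 5.880


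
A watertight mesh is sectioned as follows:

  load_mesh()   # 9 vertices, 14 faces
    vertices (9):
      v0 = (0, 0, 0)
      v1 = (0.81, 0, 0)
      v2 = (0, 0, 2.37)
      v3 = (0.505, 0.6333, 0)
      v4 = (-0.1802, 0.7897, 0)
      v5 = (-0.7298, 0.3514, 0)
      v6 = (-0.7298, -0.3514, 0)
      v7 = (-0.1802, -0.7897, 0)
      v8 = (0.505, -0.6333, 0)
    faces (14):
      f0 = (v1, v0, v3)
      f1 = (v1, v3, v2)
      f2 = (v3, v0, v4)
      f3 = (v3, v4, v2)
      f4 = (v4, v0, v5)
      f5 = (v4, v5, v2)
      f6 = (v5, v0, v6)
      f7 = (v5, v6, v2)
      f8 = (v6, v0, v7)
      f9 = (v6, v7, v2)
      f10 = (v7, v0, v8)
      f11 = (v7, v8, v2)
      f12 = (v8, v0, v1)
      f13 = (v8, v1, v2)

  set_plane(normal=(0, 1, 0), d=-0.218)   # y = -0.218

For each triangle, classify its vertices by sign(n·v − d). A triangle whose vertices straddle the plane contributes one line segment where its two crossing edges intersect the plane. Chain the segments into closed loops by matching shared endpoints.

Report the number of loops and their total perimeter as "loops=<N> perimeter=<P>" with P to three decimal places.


loops=1 perimeter=5.205

Straddling triangles (8 of 14):
  (v5,v0,v6) [++-] → (-0.45275, -0.218, 0)–(-0.7298, -0.218, 0)  len=0.2770
  (v5,v6,v2) [+-+] → (-0.7298, -0.218, 0)–(-0.45275, -0.218, 0.89971)  len=0.9414
  (v6,v0,v7) [-+-] → (-0.45275, -0.218, 0)–(-0.049745, -0.218, 0)  len=0.4030
  (v6,v7,v2) [--+] → (-0.049745, -0.218, 1.71575)–(-0.45275, -0.218, 0.89971)  len=0.9101
  (v7,v0,v8) [-+-] → (-0.049745, -0.218, 0)–(0.173835, -0.218, 0)  len=0.2236
  (v7,v8,v2) [--+] → (0.173835, -0.218, 1.55418)–(-0.049745, -0.218, 1.71575)  len=0.2759
  (v8,v0,v1) [-++] → (0.173835, -0.218, 0)–(0.70501, -0.218, 0)  len=0.5312
  (v8,v1,v2) [-++] → (0.70501, -0.218, 0)–(0.173835, -0.218, 1.55418)  len=1.6424

Chained into 1 loop(s):
  loop 1: 8 segments, perimeter = 5.2046
Total perimeter = 5.205


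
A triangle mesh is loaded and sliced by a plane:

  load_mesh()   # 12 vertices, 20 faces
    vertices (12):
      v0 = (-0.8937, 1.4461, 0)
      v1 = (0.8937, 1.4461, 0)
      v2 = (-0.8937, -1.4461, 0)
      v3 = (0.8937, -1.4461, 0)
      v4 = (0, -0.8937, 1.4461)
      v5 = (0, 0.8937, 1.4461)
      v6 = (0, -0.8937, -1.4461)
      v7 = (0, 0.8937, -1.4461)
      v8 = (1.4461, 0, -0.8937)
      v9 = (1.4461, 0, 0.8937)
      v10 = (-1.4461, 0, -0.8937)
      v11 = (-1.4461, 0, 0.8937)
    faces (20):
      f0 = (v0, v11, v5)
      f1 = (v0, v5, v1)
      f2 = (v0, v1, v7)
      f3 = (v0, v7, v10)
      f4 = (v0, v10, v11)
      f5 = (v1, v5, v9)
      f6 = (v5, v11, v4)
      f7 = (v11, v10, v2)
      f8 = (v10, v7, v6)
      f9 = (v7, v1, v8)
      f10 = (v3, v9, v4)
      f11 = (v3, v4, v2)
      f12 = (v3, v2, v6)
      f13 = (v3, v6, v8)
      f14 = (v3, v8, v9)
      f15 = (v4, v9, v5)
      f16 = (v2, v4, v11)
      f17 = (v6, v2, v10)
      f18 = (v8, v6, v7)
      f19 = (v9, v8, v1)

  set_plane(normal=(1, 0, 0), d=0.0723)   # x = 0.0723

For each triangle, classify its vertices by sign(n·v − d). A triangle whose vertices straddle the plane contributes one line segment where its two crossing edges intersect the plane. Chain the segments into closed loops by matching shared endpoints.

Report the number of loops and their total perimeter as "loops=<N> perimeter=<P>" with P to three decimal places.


loops=1 perimeter=9.593

Straddling triangles (10 of 20):
  (v0,v5,v1) [--+] → (0.0723, 0.938389, 1.32911)–(0.0723, 1.4461, 0)  len=1.4228
  (v0,v1,v7) [-+-] → (0.0723, 1.4461, 0)–(0.0723, 0.938389, -1.32911)  len=1.4228
  (v1,v5,v9) [+-+] → (0.0723, 0.938389, 1.32911)–(0.0723, 0.849018, 1.41848)  len=0.1264
  (v7,v1,v8) [-++] → (0.0723, 0.938389, -1.32911)–(0.0723, 0.849018, -1.41848)  len=0.1264
  (v3,v9,v4) [++-] → (0.0723, -0.849018, 1.41848)–(0.0723, -0.938389, 1.32911)  len=0.1264
  (v3,v4,v2) [+--] → (0.0723, -0.938389, 1.32911)–(0.0723, -1.4461, 0)  len=1.4228
  (v3,v2,v6) [+--] → (0.0723, -1.4461, 0)–(0.0723, -0.938389, -1.32911)  len=1.4228
  (v3,v6,v8) [+-+] → (0.0723, -0.938389, -1.32911)–(0.0723, -0.849018, -1.41848)  len=0.1264
  (v4,v9,v5) [-+-] → (0.0723, -0.849018, 1.41848)–(0.0723, 0.849018, 1.41848)  len=1.6980
  (v8,v6,v7) [+--] → (0.0723, -0.849018, -1.41848)–(0.0723, 0.849018, -1.41848)  len=1.6980

Chained into 1 loop(s):
  loop 1: 10 segments, perimeter = 9.5928
Total perimeter = 9.593


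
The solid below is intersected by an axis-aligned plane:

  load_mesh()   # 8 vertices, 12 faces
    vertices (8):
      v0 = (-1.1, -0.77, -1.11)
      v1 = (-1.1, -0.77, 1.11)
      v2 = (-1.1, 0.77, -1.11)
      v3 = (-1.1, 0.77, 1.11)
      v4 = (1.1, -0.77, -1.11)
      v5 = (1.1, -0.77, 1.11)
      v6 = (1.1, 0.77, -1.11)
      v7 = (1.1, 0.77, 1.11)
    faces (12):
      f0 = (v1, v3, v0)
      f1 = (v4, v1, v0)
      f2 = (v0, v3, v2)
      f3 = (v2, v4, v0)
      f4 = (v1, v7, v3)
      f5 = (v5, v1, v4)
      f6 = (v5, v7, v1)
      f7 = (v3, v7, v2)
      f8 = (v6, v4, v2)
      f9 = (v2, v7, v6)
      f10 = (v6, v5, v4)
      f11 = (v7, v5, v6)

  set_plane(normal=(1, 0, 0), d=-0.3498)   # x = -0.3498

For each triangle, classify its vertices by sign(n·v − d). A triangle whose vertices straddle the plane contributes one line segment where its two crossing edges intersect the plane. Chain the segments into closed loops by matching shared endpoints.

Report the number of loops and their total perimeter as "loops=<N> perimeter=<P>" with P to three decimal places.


loops=1 perimeter=7.520

Straddling triangles (8 of 12):
  (v4,v1,v0) [+--] → (-0.3498, -0.77, 0.35298)–(-0.3498, -0.77, -1.11)  len=1.4630
  (v2,v4,v0) [-+-] → (-0.3498, 0.24486, -1.11)–(-0.3498, -0.77, -1.11)  len=1.0149
  (v1,v7,v3) [-+-] → (-0.3498, -0.24486, 1.11)–(-0.3498, 0.77, 1.11)  len=1.0149
  (v5,v1,v4) [+-+] → (-0.3498, -0.77, 1.11)–(-0.3498, -0.77, 0.35298)  len=0.7570
  (v5,v7,v1) [++-] → (-0.3498, -0.24486, 1.11)–(-0.3498, -0.77, 1.11)  len=0.5251
  (v3,v7,v2) [-+-] → (-0.3498, 0.77, 1.11)–(-0.3498, 0.77, -0.35298)  len=1.4630
  (v6,v4,v2) [++-] → (-0.3498, 0.24486, -1.11)–(-0.3498, 0.77, -1.11)  len=0.5251
  (v2,v7,v6) [-++] → (-0.3498, 0.77, -0.35298)–(-0.3498, 0.77, -1.11)  len=0.7570

Chained into 1 loop(s):
  loop 1: 8 segments, perimeter = 7.5200
Total perimeter = 7.520


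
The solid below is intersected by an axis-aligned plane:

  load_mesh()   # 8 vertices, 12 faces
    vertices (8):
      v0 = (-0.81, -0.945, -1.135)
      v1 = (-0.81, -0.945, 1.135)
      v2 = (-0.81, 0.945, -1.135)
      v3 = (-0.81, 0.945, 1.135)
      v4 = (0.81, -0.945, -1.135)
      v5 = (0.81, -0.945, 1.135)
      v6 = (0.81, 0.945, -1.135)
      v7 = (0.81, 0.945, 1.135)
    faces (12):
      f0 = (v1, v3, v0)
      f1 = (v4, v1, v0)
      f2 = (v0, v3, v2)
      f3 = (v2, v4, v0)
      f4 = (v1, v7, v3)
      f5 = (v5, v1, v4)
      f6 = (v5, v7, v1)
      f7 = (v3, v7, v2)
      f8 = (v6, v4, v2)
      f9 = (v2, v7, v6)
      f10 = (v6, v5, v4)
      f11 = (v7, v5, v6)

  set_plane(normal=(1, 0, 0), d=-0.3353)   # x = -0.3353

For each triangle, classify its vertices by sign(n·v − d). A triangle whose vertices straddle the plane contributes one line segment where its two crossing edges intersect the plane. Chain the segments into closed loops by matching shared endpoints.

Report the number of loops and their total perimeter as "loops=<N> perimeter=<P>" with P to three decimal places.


Straddling triangles (8 of 12):
  (v4,v1,v0) [+--] → (-0.3353, -0.945, 0.469834)–(-0.3353, -0.945, -1.135)  len=1.6048
  (v2,v4,v0) [-+-] → (-0.3353, 0.391183, -1.135)–(-0.3353, -0.945, -1.135)  len=1.3362
  (v1,v7,v3) [-+-] → (-0.3353, -0.391183, 1.135)–(-0.3353, 0.945, 1.135)  len=1.3362
  (v5,v1,v4) [+-+] → (-0.3353, -0.945, 1.135)–(-0.3353, -0.945, 0.469834)  len=0.6652
  (v5,v7,v1) [++-] → (-0.3353, -0.391183, 1.135)–(-0.3353, -0.945, 1.135)  len=0.5538
  (v3,v7,v2) [-+-] → (-0.3353, 0.945, 1.135)–(-0.3353, 0.945, -0.469834)  len=1.6048
  (v6,v4,v2) [++-] → (-0.3353, 0.391183, -1.135)–(-0.3353, 0.945, -1.135)  len=0.5538
  (v2,v7,v6) [-++] → (-0.3353, 0.945, -0.469834)–(-0.3353, 0.945, -1.135)  len=0.6652

Chained into 1 loop(s):
  loop 1: 8 segments, perimeter = 8.3200
Total perimeter = 8.320

loops=1 perimeter=8.320


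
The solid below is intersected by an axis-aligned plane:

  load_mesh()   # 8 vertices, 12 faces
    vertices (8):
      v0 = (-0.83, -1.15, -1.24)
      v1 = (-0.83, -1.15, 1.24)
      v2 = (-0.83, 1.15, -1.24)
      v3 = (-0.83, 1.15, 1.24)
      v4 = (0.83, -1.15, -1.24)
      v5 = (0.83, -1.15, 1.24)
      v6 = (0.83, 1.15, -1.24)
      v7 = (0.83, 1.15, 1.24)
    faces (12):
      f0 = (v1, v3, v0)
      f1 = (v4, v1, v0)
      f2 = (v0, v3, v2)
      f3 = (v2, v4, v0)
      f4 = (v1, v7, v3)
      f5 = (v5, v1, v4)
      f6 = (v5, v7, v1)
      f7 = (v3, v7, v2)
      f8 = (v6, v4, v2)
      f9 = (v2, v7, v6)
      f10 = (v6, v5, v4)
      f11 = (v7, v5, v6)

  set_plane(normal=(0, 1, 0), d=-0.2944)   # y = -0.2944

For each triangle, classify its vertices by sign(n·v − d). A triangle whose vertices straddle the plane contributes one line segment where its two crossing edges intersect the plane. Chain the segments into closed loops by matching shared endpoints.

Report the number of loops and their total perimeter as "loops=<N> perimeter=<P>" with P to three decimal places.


Straddling triangles (8 of 12):
  (v1,v3,v0) [-+-] → (-0.83, -0.2944, 1.24)–(-0.83, -0.2944, -0.31744)  len=1.5574
  (v0,v3,v2) [-++] → (-0.83, -0.2944, -0.31744)–(-0.83, -0.2944, -1.24)  len=0.9226
  (v2,v4,v0) [+--] → (0.21248, -0.2944, -1.24)–(-0.83, -0.2944, -1.24)  len=1.0425
  (v1,v7,v3) [-++] → (-0.21248, -0.2944, 1.24)–(-0.83, -0.2944, 1.24)  len=0.6175
  (v5,v7,v1) [-+-] → (0.83, -0.2944, 1.24)–(-0.21248, -0.2944, 1.24)  len=1.0425
  (v6,v4,v2) [+-+] → (0.83, -0.2944, -1.24)–(0.21248, -0.2944, -1.24)  len=0.6175
  (v6,v5,v4) [+--] → (0.83, -0.2944, 0.31744)–(0.83, -0.2944, -1.24)  len=1.5574
  (v7,v5,v6) [+-+] → (0.83, -0.2944, 1.24)–(0.83, -0.2944, 0.31744)  len=0.9226

Chained into 1 loop(s):
  loop 1: 8 segments, perimeter = 8.2800
Total perimeter = 8.280

loops=1 perimeter=8.280


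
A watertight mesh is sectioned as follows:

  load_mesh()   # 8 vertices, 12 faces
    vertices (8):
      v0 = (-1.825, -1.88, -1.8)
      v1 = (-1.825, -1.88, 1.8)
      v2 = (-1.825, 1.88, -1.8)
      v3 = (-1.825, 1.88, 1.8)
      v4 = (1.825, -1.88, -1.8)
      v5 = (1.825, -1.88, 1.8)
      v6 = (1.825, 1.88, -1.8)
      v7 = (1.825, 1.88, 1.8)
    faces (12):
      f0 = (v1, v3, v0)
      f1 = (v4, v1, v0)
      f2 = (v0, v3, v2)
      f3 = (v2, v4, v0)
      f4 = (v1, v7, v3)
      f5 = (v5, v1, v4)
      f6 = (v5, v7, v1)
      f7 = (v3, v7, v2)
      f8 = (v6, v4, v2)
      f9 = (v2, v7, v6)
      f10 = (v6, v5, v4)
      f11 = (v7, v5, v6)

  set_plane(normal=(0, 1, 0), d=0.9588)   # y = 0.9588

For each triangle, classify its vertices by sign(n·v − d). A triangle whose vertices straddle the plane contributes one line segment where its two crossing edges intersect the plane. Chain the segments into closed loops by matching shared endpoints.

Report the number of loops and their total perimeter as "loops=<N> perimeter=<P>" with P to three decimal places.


Straddling triangles (8 of 12):
  (v1,v3,v0) [-+-] → (-1.825, 0.9588, 1.8)–(-1.825, 0.9588, 0.918)  len=0.8820
  (v0,v3,v2) [-++] → (-1.825, 0.9588, 0.918)–(-1.825, 0.9588, -1.8)  len=2.7180
  (v2,v4,v0) [+--] → (-0.93075, 0.9588, -1.8)–(-1.825, 0.9588, -1.8)  len=0.8942
  (v1,v7,v3) [-++] → (0.93075, 0.9588, 1.8)–(-1.825, 0.9588, 1.8)  len=2.7557
  (v5,v7,v1) [-+-] → (1.825, 0.9588, 1.8)–(0.93075, 0.9588, 1.8)  len=0.8942
  (v6,v4,v2) [+-+] → (1.825, 0.9588, -1.8)–(-0.93075, 0.9588, -1.8)  len=2.7557
  (v6,v5,v4) [+--] → (1.825, 0.9588, -0.918)–(1.825, 0.9588, -1.8)  len=0.8820
  (v7,v5,v6) [+-+] → (1.825, 0.9588, 1.8)–(1.825, 0.9588, -0.918)  len=2.7180

Chained into 1 loop(s):
  loop 1: 8 segments, perimeter = 14.5000
Total perimeter = 14.500

loops=1 perimeter=14.500


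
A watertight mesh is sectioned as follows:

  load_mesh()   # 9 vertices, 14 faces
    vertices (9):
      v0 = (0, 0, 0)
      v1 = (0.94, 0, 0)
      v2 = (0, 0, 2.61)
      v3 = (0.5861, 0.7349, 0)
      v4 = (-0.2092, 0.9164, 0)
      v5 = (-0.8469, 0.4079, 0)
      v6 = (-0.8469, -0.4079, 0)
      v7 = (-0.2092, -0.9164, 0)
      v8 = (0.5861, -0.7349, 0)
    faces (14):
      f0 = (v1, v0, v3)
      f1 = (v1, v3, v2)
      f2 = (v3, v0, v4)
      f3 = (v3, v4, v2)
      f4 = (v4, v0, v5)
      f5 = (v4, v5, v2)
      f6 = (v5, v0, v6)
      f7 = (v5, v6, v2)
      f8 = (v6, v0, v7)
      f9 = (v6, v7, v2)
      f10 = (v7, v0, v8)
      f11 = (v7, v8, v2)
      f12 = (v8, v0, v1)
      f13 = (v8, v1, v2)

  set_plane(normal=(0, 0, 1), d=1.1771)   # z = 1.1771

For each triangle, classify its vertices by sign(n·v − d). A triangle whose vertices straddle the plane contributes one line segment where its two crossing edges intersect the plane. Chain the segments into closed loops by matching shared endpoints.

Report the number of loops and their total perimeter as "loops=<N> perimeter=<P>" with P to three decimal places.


loops=1 perimeter=3.135

Straddling triangles (7 of 14):
  (v1,v3,v2) [--+] → (0.321771, 0.403463, 1.1771)–(0.516064, 0, 1.1771)  len=0.4478
  (v3,v4,v2) [--+] → (-0.114852, 0.503107, 1.1771)–(0.321771, 0.403463, 1.1771)  len=0.4478
  (v4,v5,v2) [--+] → (-0.464951, 0.223939, 1.1771)–(-0.114852, 0.503107, 1.1771)  len=0.4478
  (v5,v6,v2) [--+] → (-0.464951, -0.223939, 1.1771)–(-0.464951, 0.223939, 1.1771)  len=0.4479
  (v6,v7,v2) [--+] → (-0.114852, -0.503107, 1.1771)–(-0.464951, -0.223939, 1.1771)  len=0.4478
  (v7,v8,v2) [--+] → (0.321771, -0.403463, 1.1771)–(-0.114852, -0.503107, 1.1771)  len=0.4478
  (v8,v1,v2) [--+] → (0.516064, 0, 1.1771)–(0.321771, -0.403463, 1.1771)  len=0.4478

Chained into 1 loop(s):
  loop 1: 7 segments, perimeter = 3.1347
Total perimeter = 3.135


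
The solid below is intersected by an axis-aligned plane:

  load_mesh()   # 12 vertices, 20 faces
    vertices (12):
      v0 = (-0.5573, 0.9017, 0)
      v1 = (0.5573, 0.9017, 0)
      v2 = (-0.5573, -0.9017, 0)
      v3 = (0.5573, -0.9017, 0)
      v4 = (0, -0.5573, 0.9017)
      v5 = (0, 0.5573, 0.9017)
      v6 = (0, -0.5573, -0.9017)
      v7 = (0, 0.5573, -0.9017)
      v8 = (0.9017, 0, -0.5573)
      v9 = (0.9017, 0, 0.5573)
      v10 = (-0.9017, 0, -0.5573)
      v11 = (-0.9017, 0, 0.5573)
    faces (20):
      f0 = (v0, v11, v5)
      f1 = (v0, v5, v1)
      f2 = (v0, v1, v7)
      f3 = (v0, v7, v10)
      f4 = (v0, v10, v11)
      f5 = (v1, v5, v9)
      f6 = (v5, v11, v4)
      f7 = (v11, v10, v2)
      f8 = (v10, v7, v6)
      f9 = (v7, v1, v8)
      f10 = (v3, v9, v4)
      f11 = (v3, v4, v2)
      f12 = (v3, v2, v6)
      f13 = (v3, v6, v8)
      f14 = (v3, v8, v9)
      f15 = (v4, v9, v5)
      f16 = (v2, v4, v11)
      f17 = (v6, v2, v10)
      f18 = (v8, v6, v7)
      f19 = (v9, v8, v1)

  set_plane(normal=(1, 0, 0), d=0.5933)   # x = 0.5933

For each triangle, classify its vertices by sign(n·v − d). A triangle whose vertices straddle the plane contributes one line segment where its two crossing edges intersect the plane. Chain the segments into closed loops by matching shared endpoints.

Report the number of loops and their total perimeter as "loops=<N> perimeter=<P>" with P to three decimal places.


Straddling triangles (8 of 20):
  (v1,v5,v9) [--+] → (0.5933, 0.190608, 0.675092)–(0.5933, 0.807446, 0.0582544)  len=0.8723
  (v7,v1,v8) [--+] → (0.5933, 0.807446, -0.0582544)–(0.5933, 0.190608, -0.675092)  len=0.8723
  (v3,v9,v4) [-+-] → (0.5933, -0.807446, 0.0582544)–(0.5933, -0.190608, 0.675092)  len=0.8723
  (v3,v6,v8) [--+] → (0.5933, -0.190608, -0.675092)–(0.5933, -0.807446, -0.0582544)  len=0.8723
  (v3,v8,v9) [-++] → (0.5933, -0.807446, -0.0582544)–(0.5933, -0.807446, 0.0582544)  len=0.1165
  (v4,v9,v5) [-+-] → (0.5933, -0.190608, 0.675092)–(0.5933, 0.190608, 0.675092)  len=0.3812
  (v8,v6,v7) [+--] → (0.5933, -0.190608, -0.675092)–(0.5933, 0.190608, -0.675092)  len=0.3812
  (v9,v8,v1) [++-] → (0.5933, 0.807446, -0.0582544)–(0.5933, 0.807446, 0.0582544)  len=0.1165

Chained into 1 loop(s):
  loop 1: 8 segments, perimeter = 4.4848
Total perimeter = 4.485

loops=1 perimeter=4.485


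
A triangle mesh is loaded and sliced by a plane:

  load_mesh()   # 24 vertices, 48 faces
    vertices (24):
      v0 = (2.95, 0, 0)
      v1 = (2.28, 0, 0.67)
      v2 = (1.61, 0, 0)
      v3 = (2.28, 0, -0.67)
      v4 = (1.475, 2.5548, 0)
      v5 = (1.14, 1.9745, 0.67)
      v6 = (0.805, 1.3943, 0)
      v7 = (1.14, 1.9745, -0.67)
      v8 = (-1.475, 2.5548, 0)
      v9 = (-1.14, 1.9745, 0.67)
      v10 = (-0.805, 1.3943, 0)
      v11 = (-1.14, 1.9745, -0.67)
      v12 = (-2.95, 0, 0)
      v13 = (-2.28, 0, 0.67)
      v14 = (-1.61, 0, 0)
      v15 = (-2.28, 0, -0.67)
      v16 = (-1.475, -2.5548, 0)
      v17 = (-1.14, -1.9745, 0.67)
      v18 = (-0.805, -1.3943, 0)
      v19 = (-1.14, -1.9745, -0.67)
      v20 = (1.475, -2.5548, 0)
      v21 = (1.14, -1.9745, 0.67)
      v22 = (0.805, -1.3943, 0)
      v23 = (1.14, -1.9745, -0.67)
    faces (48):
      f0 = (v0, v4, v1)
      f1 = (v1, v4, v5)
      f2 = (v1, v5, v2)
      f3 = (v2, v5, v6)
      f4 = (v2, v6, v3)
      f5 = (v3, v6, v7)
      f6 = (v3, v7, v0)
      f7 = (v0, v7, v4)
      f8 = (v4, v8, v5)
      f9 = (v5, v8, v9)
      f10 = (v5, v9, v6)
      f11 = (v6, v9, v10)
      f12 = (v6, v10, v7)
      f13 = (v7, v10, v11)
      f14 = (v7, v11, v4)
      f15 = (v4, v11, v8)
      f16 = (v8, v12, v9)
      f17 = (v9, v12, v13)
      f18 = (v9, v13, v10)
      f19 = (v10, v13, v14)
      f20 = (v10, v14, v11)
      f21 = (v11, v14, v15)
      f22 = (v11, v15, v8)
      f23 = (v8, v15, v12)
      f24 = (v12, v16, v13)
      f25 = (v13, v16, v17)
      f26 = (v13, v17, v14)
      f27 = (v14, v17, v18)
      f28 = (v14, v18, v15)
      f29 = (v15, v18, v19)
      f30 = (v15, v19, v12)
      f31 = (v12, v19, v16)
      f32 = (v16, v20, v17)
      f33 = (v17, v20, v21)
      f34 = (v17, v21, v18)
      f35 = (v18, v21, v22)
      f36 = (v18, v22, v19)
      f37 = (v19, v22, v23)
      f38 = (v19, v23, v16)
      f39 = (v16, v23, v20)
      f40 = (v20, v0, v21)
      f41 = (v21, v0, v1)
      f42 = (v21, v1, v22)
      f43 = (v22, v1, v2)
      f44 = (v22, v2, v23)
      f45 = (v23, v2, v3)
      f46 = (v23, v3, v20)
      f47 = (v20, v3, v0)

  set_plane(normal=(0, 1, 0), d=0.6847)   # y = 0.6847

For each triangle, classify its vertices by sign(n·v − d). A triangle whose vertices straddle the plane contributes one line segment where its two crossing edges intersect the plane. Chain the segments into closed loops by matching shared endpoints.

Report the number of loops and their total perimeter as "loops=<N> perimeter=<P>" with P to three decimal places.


Straddling triangles (16 of 48):
  (v0,v4,v1) [-+-] → (2.55469, 0.6847, 0)–(2.06426, 0.6847, 0.490436)  len=0.6936
  (v1,v4,v5) [-++] → (2.06426, 0.6847, 0.490436)–(1.88468, 0.6847, 0.67)  len=0.2539
  (v1,v5,v2) [-+-] → (1.88468, 0.6847, 0.67)–(1.44702, 0.6847, 0.232337)  len=0.6189
  (v2,v5,v6) [-++] → (1.44702, 0.6847, 0.232337)–(1.21469, 0.6847, 0)  len=0.3286
  (v2,v6,v3) [-+-] → (1.21469, 0.6847, 0)–(1.55567, 0.6847, -0.340983)  len=0.4822
  (v3,v6,v7) [-++] → (1.55567, 0.6847, -0.340983)–(1.88468, 0.6847, -0.67)  len=0.4653
  (v3,v7,v0) [-+-] → (1.88468, 0.6847, -0.67)–(2.32234, 0.6847, -0.232337)  len=0.6189
  (v0,v7,v4) [-++] → (2.32234, 0.6847, -0.232337)–(2.55469, 0.6847, 0)  len=0.3286
  (v8,v12,v9) [+-+] → (-2.55469, 0.6847, 0)–(-2.32234, 0.6847, 0.232337)  len=0.3286
  (v9,v12,v13) [+--] → (-2.32234, 0.6847, 0.232337)–(-1.88468, 0.6847, 0.67)  len=0.6189
  (v9,v13,v10) [+-+] → (-1.88468, 0.6847, 0.67)–(-1.55567, 0.6847, 0.340983)  len=0.4653
  (v10,v13,v14) [+--] → (-1.55567, 0.6847, 0.340983)–(-1.21469, 0.6847, 0)  len=0.4822
  (v10,v14,v11) [+-+] → (-1.21469, 0.6847, 0)–(-1.44702, 0.6847, -0.232337)  len=0.3286
  (v11,v14,v15) [+--] → (-1.44702, 0.6847, -0.232337)–(-1.88468, 0.6847, -0.67)  len=0.6189
  (v11,v15,v8) [+-+] → (-1.88468, 0.6847, -0.67)–(-2.06426, 0.6847, -0.490436)  len=0.2539
  (v8,v15,v12) [+--] → (-2.06426, 0.6847, -0.490436)–(-2.55469, 0.6847, 0)  len=0.6936

Chained into 2 loop(s):
  loop 1: 8 segments, perimeter = 3.7901
  loop 2: 8 segments, perimeter = 3.7901
Total perimeter = 7.580

loops=2 perimeter=7.580


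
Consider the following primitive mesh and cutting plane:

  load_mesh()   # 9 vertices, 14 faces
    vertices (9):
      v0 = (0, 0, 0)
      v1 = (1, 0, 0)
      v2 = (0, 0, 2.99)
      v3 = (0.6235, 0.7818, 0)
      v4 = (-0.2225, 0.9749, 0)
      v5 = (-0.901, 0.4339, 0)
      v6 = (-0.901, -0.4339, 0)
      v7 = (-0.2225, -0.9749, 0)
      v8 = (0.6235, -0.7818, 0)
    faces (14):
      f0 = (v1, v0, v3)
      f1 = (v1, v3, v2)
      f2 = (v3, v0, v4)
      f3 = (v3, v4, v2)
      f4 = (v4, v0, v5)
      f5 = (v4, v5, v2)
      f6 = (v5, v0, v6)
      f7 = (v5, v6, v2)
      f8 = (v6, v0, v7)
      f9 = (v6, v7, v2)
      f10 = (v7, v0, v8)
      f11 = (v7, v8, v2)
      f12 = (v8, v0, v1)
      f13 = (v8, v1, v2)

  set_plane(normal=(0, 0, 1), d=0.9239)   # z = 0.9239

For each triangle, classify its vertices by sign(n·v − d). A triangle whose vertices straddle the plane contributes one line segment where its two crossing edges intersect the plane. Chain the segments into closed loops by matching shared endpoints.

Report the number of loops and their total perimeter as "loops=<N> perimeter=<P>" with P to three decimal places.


Straddling triangles (7 of 14):
  (v1,v3,v2) [--+] → (0.430841, 0.540226, 0.9239)–(0.691003, 0, 0.9239)  len=0.5996
  (v3,v4,v2) [--+] → (-0.153748, 0.673659, 0.9239)–(0.430841, 0.540226, 0.9239)  len=0.5996
  (v4,v5,v2) [--+] → (-0.622594, 0.299826, 0.9239)–(-0.153748, 0.673659, 0.9239)  len=0.5996
  (v5,v6,v2) [--+] → (-0.622594, -0.299826, 0.9239)–(-0.622594, 0.299826, 0.9239)  len=0.5997
  (v6,v7,v2) [--+] → (-0.153748, -0.673659, 0.9239)–(-0.622594, -0.299826, 0.9239)  len=0.5996
  (v7,v8,v2) [--+] → (0.430841, -0.540226, 0.9239)–(-0.153748, -0.673659, 0.9239)  len=0.5996
  (v8,v1,v2) [--+] → (0.691003, 0, 0.9239)–(0.430841, -0.540226, 0.9239)  len=0.5996

Chained into 1 loop(s):
  loop 1: 7 segments, perimeter = 4.1974
Total perimeter = 4.197

loops=1 perimeter=4.197


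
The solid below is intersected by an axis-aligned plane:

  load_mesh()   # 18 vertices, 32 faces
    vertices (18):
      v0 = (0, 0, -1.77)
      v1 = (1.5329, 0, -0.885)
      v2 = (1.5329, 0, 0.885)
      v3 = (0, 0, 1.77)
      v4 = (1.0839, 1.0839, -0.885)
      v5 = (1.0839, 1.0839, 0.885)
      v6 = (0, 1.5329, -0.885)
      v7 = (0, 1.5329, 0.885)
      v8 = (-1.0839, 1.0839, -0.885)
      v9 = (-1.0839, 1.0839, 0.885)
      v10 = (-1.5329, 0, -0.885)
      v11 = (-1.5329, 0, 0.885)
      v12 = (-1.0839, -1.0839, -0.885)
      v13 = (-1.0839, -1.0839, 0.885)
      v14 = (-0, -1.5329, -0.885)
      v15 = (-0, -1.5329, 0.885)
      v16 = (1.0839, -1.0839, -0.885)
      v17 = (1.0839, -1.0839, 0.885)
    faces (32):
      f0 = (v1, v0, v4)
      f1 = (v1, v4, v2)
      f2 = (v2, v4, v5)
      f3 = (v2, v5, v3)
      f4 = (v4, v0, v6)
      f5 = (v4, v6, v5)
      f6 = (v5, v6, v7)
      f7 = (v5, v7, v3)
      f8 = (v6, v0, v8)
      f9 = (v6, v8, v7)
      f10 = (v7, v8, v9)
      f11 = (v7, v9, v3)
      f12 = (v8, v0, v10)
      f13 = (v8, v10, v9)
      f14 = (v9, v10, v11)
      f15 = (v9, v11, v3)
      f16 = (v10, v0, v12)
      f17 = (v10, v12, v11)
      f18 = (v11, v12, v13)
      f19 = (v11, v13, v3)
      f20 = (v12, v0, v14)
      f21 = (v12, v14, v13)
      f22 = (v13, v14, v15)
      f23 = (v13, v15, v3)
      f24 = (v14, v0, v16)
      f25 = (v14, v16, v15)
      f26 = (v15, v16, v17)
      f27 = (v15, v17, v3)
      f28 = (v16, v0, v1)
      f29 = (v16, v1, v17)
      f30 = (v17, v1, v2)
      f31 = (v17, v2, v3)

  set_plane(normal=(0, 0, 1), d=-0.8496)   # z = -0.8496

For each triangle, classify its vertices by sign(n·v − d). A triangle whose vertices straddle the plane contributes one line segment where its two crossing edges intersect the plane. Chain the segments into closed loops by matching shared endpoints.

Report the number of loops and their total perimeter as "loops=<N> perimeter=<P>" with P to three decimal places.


loops=1 perimeter=9.386

Straddling triangles (16 of 32):
  (v1,v4,v2) [--+] → (1.09288, 1.06222, -0.8496)–(1.5329, 0, -0.8496)  len=1.1498
  (v2,v4,v5) [+-+] → (1.09288, 1.06222, -0.8496)–(1.0839, 1.0839, -0.8496)  len=0.0235
  (v4,v6,v5) [--+] → (0.021678, 1.52392, -0.8496)–(1.0839, 1.0839, -0.8496)  len=1.1498
  (v5,v6,v7) [+-+] → (0.021678, 1.52392, -0.8496)–(0, 1.5329, -0.8496)  len=0.0235
  (v6,v8,v7) [--+] → (-1.06222, 1.09288, -0.8496)–(0, 1.5329, -0.8496)  len=1.1498
  (v7,v8,v9) [+-+] → (-1.06222, 1.09288, -0.8496)–(-1.0839, 1.0839, -0.8496)  len=0.0235
  (v8,v10,v9) [--+] → (-1.52392, 0.021678, -0.8496)–(-1.0839, 1.0839, -0.8496)  len=1.1498
  (v9,v10,v11) [+-+] → (-1.52392, 0.021678, -0.8496)–(-1.5329, 0, -0.8496)  len=0.0235
  (v10,v12,v11) [--+] → (-1.09288, -1.06222, -0.8496)–(-1.5329, 0, -0.8496)  len=1.1498
  (v11,v12,v13) [+-+] → (-1.09288, -1.06222, -0.8496)–(-1.0839, -1.0839, -0.8496)  len=0.0235
  (v12,v14,v13) [--+] → (-0.021678, -1.52392, -0.8496)–(-1.0839, -1.0839, -0.8496)  len=1.1498
  (v13,v14,v15) [+-+] → (-0.021678, -1.52392, -0.8496)–(0, -1.5329, -0.8496)  len=0.0235
  (v14,v16,v15) [--+] → (1.06222, -1.09288, -0.8496)–(0, -1.5329, -0.8496)  len=1.1498
  (v15,v16,v17) [+-+] → (1.06222, -1.09288, -0.8496)–(1.0839, -1.0839, -0.8496)  len=0.0235
  (v16,v1,v17) [--+] → (1.52392, -0.021678, -0.8496)–(1.0839, -1.0839, -0.8496)  len=1.1498
  (v17,v1,v2) [+-+] → (1.52392, -0.021678, -0.8496)–(1.5329, 0, -0.8496)  len=0.0235

Chained into 1 loop(s):
  loop 1: 16 segments, perimeter = 9.3857
Total perimeter = 9.386


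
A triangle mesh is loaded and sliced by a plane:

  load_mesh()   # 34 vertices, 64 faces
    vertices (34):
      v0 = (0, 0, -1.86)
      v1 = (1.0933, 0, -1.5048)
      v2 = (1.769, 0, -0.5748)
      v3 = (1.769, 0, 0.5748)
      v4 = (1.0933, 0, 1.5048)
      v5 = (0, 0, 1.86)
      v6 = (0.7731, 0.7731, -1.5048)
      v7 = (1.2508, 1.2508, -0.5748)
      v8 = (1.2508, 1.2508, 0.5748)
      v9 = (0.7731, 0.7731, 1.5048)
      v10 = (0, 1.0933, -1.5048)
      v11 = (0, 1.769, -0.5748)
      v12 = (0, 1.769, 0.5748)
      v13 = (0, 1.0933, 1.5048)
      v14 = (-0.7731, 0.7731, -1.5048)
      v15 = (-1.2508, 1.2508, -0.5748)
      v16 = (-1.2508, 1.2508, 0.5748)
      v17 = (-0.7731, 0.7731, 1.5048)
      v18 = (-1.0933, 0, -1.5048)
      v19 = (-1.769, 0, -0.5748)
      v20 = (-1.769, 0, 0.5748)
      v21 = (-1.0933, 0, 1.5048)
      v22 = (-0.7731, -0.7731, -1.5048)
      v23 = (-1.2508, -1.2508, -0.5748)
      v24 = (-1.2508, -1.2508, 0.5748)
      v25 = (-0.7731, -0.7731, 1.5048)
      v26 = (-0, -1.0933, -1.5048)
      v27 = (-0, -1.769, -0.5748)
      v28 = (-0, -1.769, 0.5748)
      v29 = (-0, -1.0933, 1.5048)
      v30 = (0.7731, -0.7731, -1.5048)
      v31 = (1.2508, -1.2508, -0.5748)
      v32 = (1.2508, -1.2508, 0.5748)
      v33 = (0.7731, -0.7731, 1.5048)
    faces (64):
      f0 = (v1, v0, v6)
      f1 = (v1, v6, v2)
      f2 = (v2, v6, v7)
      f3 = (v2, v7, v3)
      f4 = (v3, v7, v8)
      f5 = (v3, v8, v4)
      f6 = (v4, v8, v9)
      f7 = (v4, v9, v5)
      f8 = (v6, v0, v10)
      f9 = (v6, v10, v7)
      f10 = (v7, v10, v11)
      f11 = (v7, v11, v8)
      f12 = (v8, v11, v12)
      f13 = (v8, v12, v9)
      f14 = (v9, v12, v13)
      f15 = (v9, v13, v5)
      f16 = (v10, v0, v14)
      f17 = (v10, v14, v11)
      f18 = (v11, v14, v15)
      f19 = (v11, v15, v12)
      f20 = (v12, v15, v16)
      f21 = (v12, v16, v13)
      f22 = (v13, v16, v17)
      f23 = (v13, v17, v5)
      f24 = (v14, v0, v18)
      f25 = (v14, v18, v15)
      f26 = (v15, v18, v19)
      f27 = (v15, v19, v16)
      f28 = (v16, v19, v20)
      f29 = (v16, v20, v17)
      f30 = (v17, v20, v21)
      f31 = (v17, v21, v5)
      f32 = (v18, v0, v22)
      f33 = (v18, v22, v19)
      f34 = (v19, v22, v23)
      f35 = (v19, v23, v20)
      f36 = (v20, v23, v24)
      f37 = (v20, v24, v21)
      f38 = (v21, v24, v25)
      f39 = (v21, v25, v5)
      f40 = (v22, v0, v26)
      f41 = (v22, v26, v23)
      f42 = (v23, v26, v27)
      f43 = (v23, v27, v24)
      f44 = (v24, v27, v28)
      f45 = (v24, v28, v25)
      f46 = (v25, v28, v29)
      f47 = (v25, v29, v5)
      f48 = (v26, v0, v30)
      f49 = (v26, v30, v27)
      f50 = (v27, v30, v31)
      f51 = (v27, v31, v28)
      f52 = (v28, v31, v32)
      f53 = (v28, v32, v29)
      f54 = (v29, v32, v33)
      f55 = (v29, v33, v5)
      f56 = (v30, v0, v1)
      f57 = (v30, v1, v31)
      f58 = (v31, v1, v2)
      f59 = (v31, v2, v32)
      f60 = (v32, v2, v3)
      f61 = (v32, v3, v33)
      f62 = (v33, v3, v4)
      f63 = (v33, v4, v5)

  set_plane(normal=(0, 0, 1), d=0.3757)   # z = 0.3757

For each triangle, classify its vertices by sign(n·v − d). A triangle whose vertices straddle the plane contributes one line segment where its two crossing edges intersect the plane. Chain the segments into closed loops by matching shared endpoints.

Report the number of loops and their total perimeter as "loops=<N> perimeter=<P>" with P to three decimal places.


Straddling triangles (16 of 64):
  (v2,v7,v3) [--+] → (1.67925, 0.216627, 0.3757)–(1.769, 0, 0.3757)  len=0.2345
  (v3,v7,v8) [+-+] → (1.67925, 0.216627, 0.3757)–(1.2508, 1.2508, 0.3757)  len=1.1194
  (v7,v11,v8) [--+] → (1.03417, 1.34055, 0.3757)–(1.2508, 1.2508, 0.3757)  len=0.2345
  (v8,v11,v12) [+-+] → (1.03417, 1.34055, 0.3757)–(0, 1.769, 0.3757)  len=1.1194
  (v11,v15,v12) [--+] → (-0.216627, 1.67925, 0.3757)–(0, 1.769, 0.3757)  len=0.2345
  (v12,v15,v16) [+-+] → (-0.216627, 1.67925, 0.3757)–(-1.2508, 1.2508, 0.3757)  len=1.1194
  (v15,v19,v16) [--+] → (-1.34055, 1.03417, 0.3757)–(-1.2508, 1.2508, 0.3757)  len=0.2345
  (v16,v19,v20) [+-+] → (-1.34055, 1.03417, 0.3757)–(-1.769, 0, 0.3757)  len=1.1194
  (v19,v23,v20) [--+] → (-1.67925, -0.216627, 0.3757)–(-1.769, 0, 0.3757)  len=0.2345
  (v20,v23,v24) [+-+] → (-1.67925, -0.216627, 0.3757)–(-1.2508, -1.2508, 0.3757)  len=1.1194
  (v23,v27,v24) [--+] → (-1.03417, -1.34055, 0.3757)–(-1.2508, -1.2508, 0.3757)  len=0.2345
  (v24,v27,v28) [+-+] → (-1.03417, -1.34055, 0.3757)–(0, -1.769, 0.3757)  len=1.1194
  (v27,v31,v28) [--+] → (0.216627, -1.67925, 0.3757)–(0, -1.769, 0.3757)  len=0.2345
  (v28,v31,v32) [+-+] → (0.216627, -1.67925, 0.3757)–(1.2508, -1.2508, 0.3757)  len=1.1194
  (v31,v2,v32) [--+] → (1.34055, -1.03417, 0.3757)–(1.2508, -1.2508, 0.3757)  len=0.2345
  (v32,v2,v3) [+-+] → (1.34055, -1.03417, 0.3757)–(1.769, 0, 0.3757)  len=1.1194

Chained into 1 loop(s):
  loop 1: 16 segments, perimeter = 10.8312
Total perimeter = 10.831

loops=1 perimeter=10.831
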